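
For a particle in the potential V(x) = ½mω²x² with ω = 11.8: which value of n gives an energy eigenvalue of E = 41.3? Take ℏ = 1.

n = 3

Invert E_n = (n + ½)ℏω: n = E/ℏω − ½ = 3.000, so n = 3.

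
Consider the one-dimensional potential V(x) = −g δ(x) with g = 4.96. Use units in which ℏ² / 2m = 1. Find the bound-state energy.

E = -6.15

The bound state is ψ(x) = √κ e^{−κ|x|}. The derivative jump ψ'(0⁺) − ψ'(0⁻) = −(2mg/ℏ²)ψ(0) fixes κ = mg/ℏ² = 2.480.
Then E = −ℏ²κ²/(2m) = −mg²/(2ℏ²) = -6.150.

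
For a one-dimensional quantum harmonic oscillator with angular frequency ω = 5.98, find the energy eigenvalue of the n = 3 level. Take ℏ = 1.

E = 20.9

The oscillator eigenvalues are E_n = ℏω(n + ½), so E_3 = 5.98 × 3.5 = 20.93.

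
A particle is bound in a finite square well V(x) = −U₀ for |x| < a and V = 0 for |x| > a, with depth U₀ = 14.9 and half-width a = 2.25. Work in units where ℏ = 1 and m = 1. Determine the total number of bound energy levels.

N = 8

Define the well-strength parameter z₀ = (a/ℏ)√(2mU₀) = 2.25 × √(2·1·14.9) = 12.28.
The even/odd transcendental equations gain one root per π/2 in z₀, giving N = 1 + ⌊2z₀/π⌋ = 1 + ⌊7.819⌋ = 8.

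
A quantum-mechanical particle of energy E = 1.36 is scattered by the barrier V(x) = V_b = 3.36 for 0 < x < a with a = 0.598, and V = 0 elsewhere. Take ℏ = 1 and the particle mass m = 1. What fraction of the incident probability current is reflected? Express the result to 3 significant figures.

Since E < V_b the interior solution is evanescent with decay constant κ = √(2m(V_b − E))/ℏ = 2.000.
κa = 1.196, sinh(κa) = 1.502.
Matching ψ, ψ′ at both faces gives T = [1 + V_b² sinh²(κa) / (4E(V_b − E))]⁻¹ = 1/3.342 = 0.299.
R = 1 − T = 0.701.

R = 0.701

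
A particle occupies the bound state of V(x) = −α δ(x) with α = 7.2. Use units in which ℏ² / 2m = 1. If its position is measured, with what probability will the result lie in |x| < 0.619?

P = 0.988

The normalised bound state is ψ = √κ e^{−κ|x|} with κ = mα/ℏ² = 3.600.
P(|x| < d) = ∫_{−d}^{d} κ e^{−2κ|x|} dx = 1 − e^{−2κd} = 1 − e^{−4.457} = 0.9884.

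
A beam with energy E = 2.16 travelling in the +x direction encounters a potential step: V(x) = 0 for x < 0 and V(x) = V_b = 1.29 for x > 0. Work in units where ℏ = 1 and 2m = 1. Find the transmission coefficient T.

T = 0.950

On each side the TISE gives plane waves with k = √(2m(E − V))/ℏ: k₁ = √(2·½·2.16) = 1.470, k₂ = √(2·½·0.87) = 0.9327.
Matching ψ and ψ′ at x = 0 gives r = (k₁ − k₂)/(k₁ + k₂), so R = r² = 0.04995 and T = 1 − R = 0.9500.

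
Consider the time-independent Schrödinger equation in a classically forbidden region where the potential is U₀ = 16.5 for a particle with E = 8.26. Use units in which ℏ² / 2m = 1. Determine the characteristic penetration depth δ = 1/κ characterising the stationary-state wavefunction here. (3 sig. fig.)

δ = 0.348

Since E < U₀ the TISE in this region is ψ'' = κ²ψ with κ = √(2m(U₀ − E))/ℏ.
κ = √(2 × 0.5 × 8.24) = 2.871. The penetration depth is δ = 1/κ = 0.348.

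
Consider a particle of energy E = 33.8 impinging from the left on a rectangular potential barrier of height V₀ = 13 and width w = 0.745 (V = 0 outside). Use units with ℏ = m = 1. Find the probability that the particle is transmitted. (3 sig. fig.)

T = 0.944

Above the barrier the interior wavenumber is k₂ = √(2m(E − V₀))/ℏ = 6.450, giving phase k₂w = 4.805.
Matching at both interfaces gives T⁻¹ = 1 + V₀² sin²(k₂w) / [4E(E − V₀)] = 1.060, hence T = 0.944.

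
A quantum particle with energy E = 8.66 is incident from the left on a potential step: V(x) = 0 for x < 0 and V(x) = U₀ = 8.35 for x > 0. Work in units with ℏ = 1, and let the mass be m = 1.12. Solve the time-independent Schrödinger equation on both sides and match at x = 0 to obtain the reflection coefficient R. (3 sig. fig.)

The wavenumbers are k₁ = √(2mE)/ℏ = 4.404 on the left and k₂ = √(2m(E − U₀))/ℏ = 0.8333 on the right.
Continuity of ψ and ψ′ at the step yields the reflection amplitude r = (k₁ − k₂)/(k₁ + k₂) = 0.6818; thus R = |r|² = 0.4649, T = 0.5351.

R = 0.465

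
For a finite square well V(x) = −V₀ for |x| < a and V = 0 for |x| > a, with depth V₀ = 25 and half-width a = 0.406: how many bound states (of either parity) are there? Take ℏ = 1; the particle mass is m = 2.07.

N = 3

Define the well-strength parameter z₀ = (a/ℏ)√(2mV₀) = 0.406 × √(2·2.07·25) = 4.130.
The even/odd transcendental equations gain one root per π/2 in z₀, giving N = 1 + ⌊2z₀/π⌋ = 1 + ⌊2.630⌋ = 3.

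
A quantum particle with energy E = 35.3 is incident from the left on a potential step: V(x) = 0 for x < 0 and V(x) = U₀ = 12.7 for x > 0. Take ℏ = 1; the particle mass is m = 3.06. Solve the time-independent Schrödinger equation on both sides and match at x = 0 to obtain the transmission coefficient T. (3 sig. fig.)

T = 0.988

On each side the TISE gives plane waves with k = √(2m(E − V))/ℏ: k₁ = √(2·3.06·35.3) = 14.70, k₂ = √(2·3.06·22.6) = 11.76.
Continuity of ψ and ψ′ at the step yields the reflection amplitude r = (k₁ − k₂)/(k₁ + k₂) = 0.1110; thus R = |r|² = 0.01233, T = 0.9877.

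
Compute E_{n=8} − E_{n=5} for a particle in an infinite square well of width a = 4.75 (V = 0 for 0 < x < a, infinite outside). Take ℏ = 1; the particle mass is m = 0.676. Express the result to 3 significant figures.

E_n = n²π²ℏ²/(2ma²), so ΔE = (8² − 5²) π²ℏ²/(2ma²).
ΔE = 39 × π² / (2 × 0.676 × 4.75²) = 12.62.

ΔE = 12.6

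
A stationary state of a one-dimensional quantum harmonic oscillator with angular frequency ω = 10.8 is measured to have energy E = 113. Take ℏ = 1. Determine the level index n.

n = 10

E_n = ℏω(n + ½) ⇒ n = E/(ℏω) − ½ = 113/10.8 − 0.5 = 9.963 → n = 10.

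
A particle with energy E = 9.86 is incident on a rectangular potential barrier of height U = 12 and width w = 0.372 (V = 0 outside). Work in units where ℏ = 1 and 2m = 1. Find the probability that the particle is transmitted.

T = 0.642

Since E < U the interior solution is evanescent with decay constant κ = √(2m(U − E))/ℏ = 1.463.
κw = 0.5442, sinh(κw) = 0.5714.
The exact tunnelling result is T⁻¹ = 1 + U² sinh²(κw) / [4E(U − E)] = 1.557, so T = 0.642.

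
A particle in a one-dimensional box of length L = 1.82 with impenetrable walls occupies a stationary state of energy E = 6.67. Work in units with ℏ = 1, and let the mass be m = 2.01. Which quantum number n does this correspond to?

For an infinite well E_n = n²π²ℏ²/(2mL²), so n = (L/πℏ)√(2mE).
n = (1.82/π) × √(2 × 2.01 × 6.67) = 3.000 → n = 3.

n = 3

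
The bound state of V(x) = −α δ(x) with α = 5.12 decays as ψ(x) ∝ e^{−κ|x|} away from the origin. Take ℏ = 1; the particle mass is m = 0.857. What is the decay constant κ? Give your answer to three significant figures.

Integrate −(ℏ²/2m)ψ'' − αδ(x)ψ = Eψ from −ε to +ε: the ψ'' term gives ψ'(0⁺) − ψ'(0⁻) and the δ term gives −(2mα/ℏ²)ψ(0).
With ψ ∝ e^{−κ|x|} this yields −2κ = −2mα/ℏ², so κ = mα/ℏ² = 4.388.

κ = 4.39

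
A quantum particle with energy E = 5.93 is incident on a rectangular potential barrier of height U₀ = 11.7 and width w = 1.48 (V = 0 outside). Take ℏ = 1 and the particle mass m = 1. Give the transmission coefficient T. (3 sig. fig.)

T = 0.000172

E < U₀: inside the barrier ψ ∝ e^{±κx} with κ = √(2m(U₀ − E))/ℏ = 3.397.
κw = 5.028, sinh(κw) = 76.28.
Matching ψ, ψ′ at both faces gives T = [1 + U₀² sinh²(κw) / (4E(U₀ − E))]⁻¹ = 1/5821 = 0.000172.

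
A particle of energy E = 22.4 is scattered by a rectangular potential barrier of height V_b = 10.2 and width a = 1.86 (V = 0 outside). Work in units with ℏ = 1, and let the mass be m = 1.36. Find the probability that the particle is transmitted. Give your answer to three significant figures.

E > V_b: inside the barrier k₂ = √(2m(E − V_b))/ℏ = 5.761, k₂a = 10.71.
T = [1 + V_b² sin²(k₂a) / (4E(E − V_b))]⁻¹ = 1/1.088 = 0.919.

T = 0.919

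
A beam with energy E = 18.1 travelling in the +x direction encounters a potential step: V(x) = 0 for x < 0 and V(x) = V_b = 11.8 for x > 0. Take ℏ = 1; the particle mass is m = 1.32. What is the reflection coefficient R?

On each side the TISE gives plane waves with k = √(2m(E − V))/ℏ: k₁ = √(2·1.32·18.1) = 6.913, k₂ = √(2·1.32·6.3) = 4.078.
Matching ψ and ψ′ at x = 0 gives r = (k₁ − k₂)/(k₁ + k₂), so R = r² = 0.06650 and T = 1 − R = 0.9335.

R = 0.0665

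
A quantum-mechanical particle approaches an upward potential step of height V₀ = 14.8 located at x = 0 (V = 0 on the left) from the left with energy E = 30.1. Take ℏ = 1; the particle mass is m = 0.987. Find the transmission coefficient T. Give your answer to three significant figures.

The wavenumbers are k₁ = √(2mE)/ℏ = 7.708 on the left and k₂ = √(2m(E − V₀))/ℏ = 5.496 on the right.
Matching ψ and ψ′ at x = 0 gives r = (k₁ − k₂)/(k₁ + k₂), so R = r² = 0.02808 and T = 1 − R = 0.9719.

T = 0.972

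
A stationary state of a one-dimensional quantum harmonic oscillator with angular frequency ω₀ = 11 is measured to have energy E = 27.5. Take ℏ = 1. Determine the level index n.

E_n = ℏω₀(n + ½) ⇒ n = E/(ℏω₀) − ½ = 27.5/11 − 0.5 = 2.000 → n = 2.

n = 2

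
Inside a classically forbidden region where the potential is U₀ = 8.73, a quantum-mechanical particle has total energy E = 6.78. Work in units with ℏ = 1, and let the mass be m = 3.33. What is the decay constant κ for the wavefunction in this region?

Since E < U₀ the TISE in this region is ψ'' = κ²ψ with κ = √(2m(U₀ − E))/ℏ.
κ = √(2 × 3.33 × 1.95) = 3.604.

κ = 3.60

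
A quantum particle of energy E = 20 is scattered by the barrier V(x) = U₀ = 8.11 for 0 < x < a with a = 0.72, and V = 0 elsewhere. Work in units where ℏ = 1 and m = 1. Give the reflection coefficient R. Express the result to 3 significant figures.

R = 0.00894

E > U₀: inside the barrier k₂ = √(2m(E − U₀))/ℏ = 4.876, k₂a = 3.511.
T = [1 + U₀² sin²(k₂a) / (4E(E − U₀))]⁻¹ = 1/1.009 = 0.991.
R = 1 − T = 0.00894.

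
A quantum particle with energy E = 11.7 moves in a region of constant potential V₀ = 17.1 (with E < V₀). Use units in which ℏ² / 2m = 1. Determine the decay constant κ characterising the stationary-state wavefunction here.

Since E < V₀ the TISE in this region is ψ'' = κ²ψ with κ = √(2m(V₀ − E))/ℏ.
κ = √(2 × 0.5 × 5.4) = 2.324.

κ = 2.32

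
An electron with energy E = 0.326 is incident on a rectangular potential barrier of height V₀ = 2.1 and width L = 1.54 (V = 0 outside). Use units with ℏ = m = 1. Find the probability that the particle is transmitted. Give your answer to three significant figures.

T = 0.00634

E < V₀: inside the barrier ψ ∝ e^{±κx} with κ = √(2m(V₀ − E))/ℏ = 1.884.
κL = 2.901, sinh(κL) = 9.067.
The exact tunnelling result is T⁻¹ = 1 + V₀² sinh²(κL) / [4E(V₀ − E)] = 157.7, so T = 0.00634.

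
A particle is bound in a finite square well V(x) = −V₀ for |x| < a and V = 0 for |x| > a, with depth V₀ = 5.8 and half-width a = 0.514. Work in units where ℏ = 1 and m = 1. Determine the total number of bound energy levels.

The dimensionless depth is z₀ = a√(2mV₀)/ℏ = 0.514 × √(11.60) = 1.751.
A new bound state (alternating even/odd) appears each time z₀ passes a multiple of π/2, so N = ⌊2z₀/π⌋ + 1 = ⌊1.114⌋ + 1 = 2.

N = 2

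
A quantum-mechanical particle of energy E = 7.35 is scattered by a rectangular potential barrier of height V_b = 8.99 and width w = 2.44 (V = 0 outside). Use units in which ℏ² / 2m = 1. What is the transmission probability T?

Since E < V_b the interior solution is evanescent with decay constant κ = √(2m(V_b − E))/ℏ = 1.281.
κw = 3.125, sinh(κw) = 11.35.
The exact tunnelling result is T⁻¹ = 1 + V_b² sinh²(κw) / [4E(V_b − E)] = 217.1, so T = 0.00461.

T = 0.00461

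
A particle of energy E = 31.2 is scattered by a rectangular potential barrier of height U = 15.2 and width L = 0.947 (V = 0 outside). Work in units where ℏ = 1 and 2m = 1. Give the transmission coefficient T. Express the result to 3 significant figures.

T = 0.960

E > U: inside the barrier k₂ = √(2m(E − U))/ℏ = 4.000, k₂L = 3.788.
Matching at both interfaces gives T⁻¹ = 1 + U² sin²(k₂L) / [4E(E − U)] = 1.042, hence T = 0.960.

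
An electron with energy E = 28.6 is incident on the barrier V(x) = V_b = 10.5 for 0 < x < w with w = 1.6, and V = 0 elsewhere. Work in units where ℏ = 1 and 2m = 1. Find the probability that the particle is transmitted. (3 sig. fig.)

Above the barrier the interior wavenumber is k₂ = √(2m(E − V_b))/ℏ = 4.254, giving phase k₂w = 6.807.
Matching at both interfaces gives T⁻¹ = 1 + V_b² sin²(k₂w) / [4E(E − V_b)] = 1.013, hence T = 0.987.

T = 0.987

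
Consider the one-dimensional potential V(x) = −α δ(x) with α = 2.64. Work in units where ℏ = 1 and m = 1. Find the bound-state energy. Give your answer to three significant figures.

The bound state is ψ(x) = √κ e^{−κ|x|}. The derivative jump ψ'(0⁺) − ψ'(0⁻) = −(2mα/ℏ²)ψ(0) fixes κ = mα/ℏ² = 2.640.
Then E = −ℏ²κ²/(2m) = −mα²/(2ℏ²) = -3.485.

E = -3.48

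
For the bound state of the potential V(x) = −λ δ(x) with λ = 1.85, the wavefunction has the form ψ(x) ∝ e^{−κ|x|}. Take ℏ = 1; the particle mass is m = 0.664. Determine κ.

Integrating the TISE across x = 0 gives the cusp condition ψ'(0⁺) − ψ'(0⁻) = −(2mλ/ℏ²)ψ(0).
With ψ ∝ e^{−κ|x|} this yields −2κ = −2mλ/ℏ², so κ = mλ/ℏ² = 1.228.

κ = 1.23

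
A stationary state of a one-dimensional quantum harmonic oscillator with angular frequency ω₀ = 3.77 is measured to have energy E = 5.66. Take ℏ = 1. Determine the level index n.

n = 1

Invert E_n = (n + ½)ℏω₀: n = E/ℏω₀ − ½ = 1.001, so n = 1.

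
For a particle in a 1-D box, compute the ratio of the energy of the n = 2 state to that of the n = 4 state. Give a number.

0.25

Since E_n ∝ n², the ratio is (2/4)² = 0.25.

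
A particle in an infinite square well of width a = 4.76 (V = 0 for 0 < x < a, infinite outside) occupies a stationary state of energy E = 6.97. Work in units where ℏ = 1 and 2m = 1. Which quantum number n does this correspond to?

From E_n = n²π²ℏ²/(2ma²) invert to n = √(2ma²E)/(πℏ).
n = (4.76/π) × √(2 × 0.5 × 6.97) = 4.000 → n = 4.

n = 4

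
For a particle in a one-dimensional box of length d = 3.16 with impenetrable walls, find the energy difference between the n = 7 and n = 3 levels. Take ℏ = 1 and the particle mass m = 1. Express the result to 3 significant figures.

E_n = n²π²ℏ²/(2md²), so ΔE = (7² − 3²) π²ℏ²/(2md²).
ΔE = 40 × π² / (2 × 1 × 3.16²) = 19.77.

ΔE = 19.8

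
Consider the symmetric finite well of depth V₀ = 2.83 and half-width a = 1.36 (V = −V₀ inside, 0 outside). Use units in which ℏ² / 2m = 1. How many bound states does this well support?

N = 2

Define the well-strength parameter z₀ = (a/ℏ)√(2mV₀) = 1.36 × √(2·0.5·2.83) = 2.288.
The even/odd transcendental equations gain one root per π/2 in z₀, giving N = 1 + ⌊2z₀/π⌋ = 1 + ⌊1.457⌋ = 2.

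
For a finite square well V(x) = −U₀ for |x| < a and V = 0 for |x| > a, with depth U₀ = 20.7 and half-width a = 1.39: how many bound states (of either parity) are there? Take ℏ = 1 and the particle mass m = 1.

N = 6

The dimensionless depth is z₀ = a√(2mU₀)/ℏ = 1.39 × √(41.40) = 8.944.
A new bound state (alternating even/odd) appears each time z₀ passes a multiple of π/2, so N = ⌊2z₀/π⌋ + 1 = ⌊5.694⌋ + 1 = 6.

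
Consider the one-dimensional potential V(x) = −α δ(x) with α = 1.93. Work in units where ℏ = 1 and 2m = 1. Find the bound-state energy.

E = -0.931

For x ≠ 0 the bound state is ψ ∝ e^{−κ|x|}; integrating the TISE across the delta gives the cusp condition 2κ = 2mα/ℏ², so κ = 0.9650.
Then E = −ℏ²κ²/(2m) = −mα²/(2ℏ²) = -0.9312.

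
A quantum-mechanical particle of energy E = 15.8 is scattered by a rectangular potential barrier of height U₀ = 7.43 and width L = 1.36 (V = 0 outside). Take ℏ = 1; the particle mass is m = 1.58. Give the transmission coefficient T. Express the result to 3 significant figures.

T = 0.957

Above the barrier the interior wavenumber is k₂ = √(2m(E − U₀))/ℏ = 5.143, giving phase k₂L = 6.994.
T = [1 + U₀² sin²(k₂L) / (4E(E − U₀))]⁻¹ = 1/1.044 = 0.957.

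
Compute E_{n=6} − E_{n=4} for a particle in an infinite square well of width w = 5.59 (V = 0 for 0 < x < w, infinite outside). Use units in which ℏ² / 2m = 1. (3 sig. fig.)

E_n = n²π²ℏ²/(2mw²), so ΔE = (6² − 4²) π²ℏ²/(2mw²).
ΔE = 20 × π² / (2 × 0.5 × 5.59²) = 6.317.

ΔE = 6.32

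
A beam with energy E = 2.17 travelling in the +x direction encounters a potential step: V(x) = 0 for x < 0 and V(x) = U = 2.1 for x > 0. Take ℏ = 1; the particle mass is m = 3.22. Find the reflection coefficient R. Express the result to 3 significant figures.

The wavenumbers are k₁ = √(2mE)/ℏ = 3.738 on the left and k₂ = √(2m(E − U))/ℏ = 0.6714 on the right.
Matching ψ and ψ′ at x = 0 gives r = (k₁ − k₂)/(k₁ + k₂), so R = r² = 0.4837 and T = 1 − R = 0.5163.

R = 0.484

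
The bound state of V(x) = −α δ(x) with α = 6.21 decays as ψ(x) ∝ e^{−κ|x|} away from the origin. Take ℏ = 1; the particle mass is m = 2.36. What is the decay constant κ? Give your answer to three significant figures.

Integrating the TISE across x = 0 gives the cusp condition ψ'(0⁺) − ψ'(0⁻) = −(2mα/ℏ²)ψ(0).
With ψ ∝ e^{−κ|x|} this yields −2κ = −2mα/ℏ², so κ = mα/ℏ² = 14.66.

κ = 14.7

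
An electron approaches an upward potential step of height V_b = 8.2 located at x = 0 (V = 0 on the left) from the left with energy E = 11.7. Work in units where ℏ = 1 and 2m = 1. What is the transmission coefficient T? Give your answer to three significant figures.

The wavenumbers are k₁ = √(2mE)/ℏ = 3.421 on the left and k₂ = √(2m(E − V_b))/ℏ = 1.871 on the right.
Continuity of ψ and ψ′ at the step yields the reflection amplitude r = (k₁ − k₂)/(k₁ + k₂) = 0.2929; thus R = |r|² = 0.08577, T = 0.9142.

T = 0.914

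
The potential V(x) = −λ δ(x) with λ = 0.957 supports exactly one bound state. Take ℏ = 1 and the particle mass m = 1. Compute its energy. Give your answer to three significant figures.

E = -0.458

The bound state is ψ(x) = √κ e^{−κ|x|}. The derivative jump ψ'(0⁺) − ψ'(0⁻) = −(2mλ/ℏ²)ψ(0) fixes κ = mλ/ℏ² = 0.9570.
Then E = −ℏ²κ²/(2m) = −mλ²/(2ℏ²) = -0.4579.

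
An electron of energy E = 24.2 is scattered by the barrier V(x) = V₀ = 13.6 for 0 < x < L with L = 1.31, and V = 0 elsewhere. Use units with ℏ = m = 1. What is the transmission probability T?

E > V₀: inside the barrier k₂ = √(2m(E − V₀))/ℏ = 4.604, k₂L = 6.032.
T = [1 + V₀² sin²(k₂L) / (4E(E − V₀))]⁻¹ = 1/1.011 = 0.989.

T = 0.989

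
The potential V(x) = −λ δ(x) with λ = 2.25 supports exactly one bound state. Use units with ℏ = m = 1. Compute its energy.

E = -2.53

For x ≠ 0 the bound state is ψ ∝ e^{−κ|x|}; integrating the TISE across the delta gives the cusp condition 2κ = 2mλ/ℏ², so κ = 2.250.
Then E = −ℏ²κ²/(2m) = −mλ²/(2ℏ²) = -2.531.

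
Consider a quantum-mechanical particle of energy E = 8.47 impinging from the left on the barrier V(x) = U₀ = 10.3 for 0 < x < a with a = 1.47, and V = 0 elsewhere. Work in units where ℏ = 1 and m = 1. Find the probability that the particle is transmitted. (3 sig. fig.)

T = 0.00842

Since E < U₀ the interior solution is evanescent with decay constant κ = √(2m(U₀ − E))/ℏ = 1.913.
κa = 2.812, sinh(κa) = 8.294.
The exact tunnelling result is T⁻¹ = 1 + U₀² sinh²(κa) / [4E(U₀ − E)] = 118.7, so T = 0.00842.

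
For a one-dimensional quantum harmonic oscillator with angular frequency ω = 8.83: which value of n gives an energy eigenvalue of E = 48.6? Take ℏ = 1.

n = 5

E_n = ℏω(n + ½) ⇒ n = E/(ℏω) − ½ = 48.6/8.83 − 0.5 = 5.004 → n = 5.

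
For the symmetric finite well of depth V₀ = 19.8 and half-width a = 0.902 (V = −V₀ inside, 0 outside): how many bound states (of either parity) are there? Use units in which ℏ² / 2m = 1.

Define the well-strength parameter z₀ = (a/ℏ)√(2mV₀) = 0.902 × √(2·0.5·19.8) = 4.014.
A new bound state (alternating even/odd) appears each time z₀ passes a multiple of π/2, so N = ⌊2z₀/π⌋ + 1 = ⌊2.555⌋ + 1 = 3.

N = 3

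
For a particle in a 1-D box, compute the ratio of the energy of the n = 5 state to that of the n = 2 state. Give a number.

E_n = n²π²ℏ²/(2mL²) so the ratio is n₂²/n₁² = 25/4 = 6.25.

6.25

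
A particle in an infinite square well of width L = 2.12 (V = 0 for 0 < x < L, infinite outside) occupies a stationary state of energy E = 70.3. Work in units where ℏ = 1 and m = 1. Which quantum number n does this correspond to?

For an infinite well E_n = n²π²ℏ²/(2mL²), so n = (L/πℏ)√(2mE).
n = (2.12/π) × √(2 × 1 × 70.3) = 8.002 → n = 8.

n = 8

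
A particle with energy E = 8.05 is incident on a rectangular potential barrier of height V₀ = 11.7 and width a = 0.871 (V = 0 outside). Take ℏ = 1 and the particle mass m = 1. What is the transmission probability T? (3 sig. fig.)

T = 0.0306

Since E < V₀ the interior solution is evanescent with decay constant κ = √(2m(V₀ − E))/ℏ = 2.702.
κa = 2.353, sinh(κa) = 5.213.
Matching ψ, ψ′ at both faces gives T = [1 + V₀² sinh²(κa) / (4E(V₀ − E))]⁻¹ = 1/32.65 = 0.0306.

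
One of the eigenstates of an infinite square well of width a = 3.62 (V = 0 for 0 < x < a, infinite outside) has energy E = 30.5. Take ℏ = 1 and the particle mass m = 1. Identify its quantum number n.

n = 9

For an infinite well E_n = n²π²ℏ²/(2ma²), so n = (a/πℏ)√(2mE).
n = (3.62/π) × √(2 × 1 × 30.5) = 9.000 → n = 9.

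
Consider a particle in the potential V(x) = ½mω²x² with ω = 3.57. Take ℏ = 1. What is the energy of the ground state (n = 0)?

The oscillator eigenvalues are E_n = ℏω(n + ½), so E_0 = 3.57 × 0.5 = 1.785.

E = 1.79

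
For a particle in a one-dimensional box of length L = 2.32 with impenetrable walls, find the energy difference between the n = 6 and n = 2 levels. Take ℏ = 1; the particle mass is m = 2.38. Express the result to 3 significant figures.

ΔE = 12.3

E_n = n²π²ℏ²/(2mL²), so ΔE = (6² − 2²) π²ℏ²/(2mL²).
ΔE = 32 × π² / (2 × 2.38 × 2.32²) = 12.33.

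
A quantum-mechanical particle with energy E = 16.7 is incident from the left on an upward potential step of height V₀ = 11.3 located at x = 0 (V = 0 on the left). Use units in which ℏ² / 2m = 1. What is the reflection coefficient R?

On each side the TISE gives plane waves with k = √(2m(E − V))/ℏ: k₁ = √(2·½·16.7) = 4.087, k₂ = √(2·½·5.4) = 2.324.
Matching ψ and ψ′ at x = 0 gives r = (k₁ − k₂)/(k₁ + k₂), so R = r² = 0.07562 and T = 1 − R = 0.9244.

R = 0.0756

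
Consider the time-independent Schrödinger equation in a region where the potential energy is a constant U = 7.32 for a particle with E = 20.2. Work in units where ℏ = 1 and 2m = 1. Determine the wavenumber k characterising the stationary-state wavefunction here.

k = 3.59

With E > U the solution is oscillatory, ψ ∝ e^{±ikx} with k = √(2m(E − U))/ℏ.
k = √(2 × 0.5 × 12.88) = 3.589.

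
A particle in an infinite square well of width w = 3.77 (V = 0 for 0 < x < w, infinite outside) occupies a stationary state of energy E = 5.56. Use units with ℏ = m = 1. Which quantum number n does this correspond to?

n = 4

For an infinite well E_n = n²π²ℏ²/(2mw²), so n = (w/πℏ)√(2mE).
n = (3.77/π) × √(2 × 1 × 5.56) = 4.002 → n = 4.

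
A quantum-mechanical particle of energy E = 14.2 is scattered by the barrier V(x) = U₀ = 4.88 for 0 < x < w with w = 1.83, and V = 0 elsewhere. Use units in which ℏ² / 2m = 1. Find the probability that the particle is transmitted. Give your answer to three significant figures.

Above the barrier the interior wavenumber is k₂ = √(2m(E − U₀))/ℏ = 3.053, giving phase k₂w = 5.587.
Matching at both interfaces gives T⁻¹ = 1 + U₀² sin²(k₂w) / [4E(E − U₀)] = 1.019, hence T = 0.982.

T = 0.982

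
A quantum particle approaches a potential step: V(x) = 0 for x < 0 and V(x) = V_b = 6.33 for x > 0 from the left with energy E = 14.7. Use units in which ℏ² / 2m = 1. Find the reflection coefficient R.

The wavenumbers are k₁ = √(2mE)/ℏ = 3.834 on the left and k₂ = √(2m(E − V_b))/ℏ = 2.893 on the right.
Continuity of ψ and ψ′ at the step yields the reflection amplitude r = (k₁ − k₂)/(k₁ + k₂) = 0.1399; thus R = |r|² = 0.01957, T = 0.9804.

R = 0.0196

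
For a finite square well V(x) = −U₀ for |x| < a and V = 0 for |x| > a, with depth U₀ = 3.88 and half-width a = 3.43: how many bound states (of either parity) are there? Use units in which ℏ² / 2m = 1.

The dimensionless depth is z₀ = a√(2mU₀)/ℏ = 3.43 × √(3.880) = 6.756.
A new bound state (alternating even/odd) appears each time z₀ passes a multiple of π/2, so N = ⌊2z₀/π⌋ + 1 = ⌊4.301⌋ + 1 = 5.

N = 5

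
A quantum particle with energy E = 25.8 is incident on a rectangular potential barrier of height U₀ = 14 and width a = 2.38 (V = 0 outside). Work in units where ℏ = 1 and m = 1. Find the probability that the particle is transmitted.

Above the barrier the interior wavenumber is k₂ = √(2m(E − U₀))/ℏ = 4.858, giving phase k₂a = 11.56.
Matching at both interfaces gives T⁻¹ = 1 + U₀² sin²(k₂a) / [4E(E − U₀)] = 1.115, hence T = 0.897.

T = 0.897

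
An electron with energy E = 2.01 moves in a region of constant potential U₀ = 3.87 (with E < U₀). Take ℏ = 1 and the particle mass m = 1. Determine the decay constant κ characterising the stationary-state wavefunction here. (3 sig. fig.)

Since E < U₀ the TISE in this region is ψ'' = κ²ψ with κ = √(2m(U₀ − E))/ℏ.
κ = √(2 × 1 × 1.86) = 1.929.

κ = 1.93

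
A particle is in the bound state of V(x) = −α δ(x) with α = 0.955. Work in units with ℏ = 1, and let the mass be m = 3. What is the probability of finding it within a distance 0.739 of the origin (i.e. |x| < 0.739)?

The normalised bound state is ψ = √κ e^{−κ|x|} with κ = mα/ℏ² = 2.865.
P(|x| < d) = ∫_{−d}^{d} κ e^{−2κ|x|} dx = 1 − e^{−2κd} = 1 − e^{−4.234} = 0.9855.

P = 0.986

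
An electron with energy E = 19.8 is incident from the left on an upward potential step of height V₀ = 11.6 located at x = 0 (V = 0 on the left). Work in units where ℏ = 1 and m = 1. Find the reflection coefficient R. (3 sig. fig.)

The wavenumbers are k₁ = √(2mE)/ℏ = 6.293 on the left and k₂ = √(2m(E − V₀))/ℏ = 4.050 on the right.
Matching ψ and ψ′ at x = 0 gives r = (k₁ − k₂)/(k₁ + k₂), so R = r² = 0.04704 and T = 1 − R = 0.9530.

R = 0.0470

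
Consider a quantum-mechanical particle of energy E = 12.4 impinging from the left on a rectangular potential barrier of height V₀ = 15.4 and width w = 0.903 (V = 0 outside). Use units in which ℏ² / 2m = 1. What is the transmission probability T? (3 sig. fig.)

T = 0.107

Since E < V₀ the interior solution is evanescent with decay constant κ = √(2m(V₀ − E))/ℏ = 1.732.
κw = 1.564, sinh(κw) = 2.284.
Matching ψ, ψ′ at both faces gives T = [1 + V₀² sinh²(κw) / (4E(V₀ − E))]⁻¹ = 1/9.317 = 0.107.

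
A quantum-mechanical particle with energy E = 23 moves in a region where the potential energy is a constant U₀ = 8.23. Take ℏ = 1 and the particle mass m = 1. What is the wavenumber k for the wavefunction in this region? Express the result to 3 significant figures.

With E > U₀ the solution is oscillatory, ψ ∝ e^{±ikx} with k = √(2m(E − U₀))/ℏ.
k = √(2 × 1 × 14.77) = 5.435.

k = 5.44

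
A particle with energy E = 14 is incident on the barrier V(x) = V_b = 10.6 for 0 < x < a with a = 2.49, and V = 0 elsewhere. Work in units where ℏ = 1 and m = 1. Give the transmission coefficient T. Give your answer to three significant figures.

E > V_b: inside the barrier k₂ = √(2m(E − V_b))/ℏ = 2.608, k₂a = 6.493.
Matching at both interfaces gives T⁻¹ = 1 + V_b² sin²(k₂a) / [4E(E − V_b)] = 1.026, hence T = 0.975.

T = 0.975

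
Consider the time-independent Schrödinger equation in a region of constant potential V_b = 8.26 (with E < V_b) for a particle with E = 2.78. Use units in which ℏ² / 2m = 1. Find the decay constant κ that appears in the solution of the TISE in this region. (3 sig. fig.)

κ = 2.34

Since E < V_b the TISE in this region is ψ'' = κ²ψ with κ = √(2m(V_b − E))/ℏ.
κ = √(2 × 0.5 × 5.48) = 2.341.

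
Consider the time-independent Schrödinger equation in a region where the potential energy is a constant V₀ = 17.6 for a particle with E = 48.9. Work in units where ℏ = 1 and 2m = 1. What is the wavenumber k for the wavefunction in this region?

k = 5.59

With E > V₀ the solution is oscillatory, ψ ∝ e^{±ikx} with k = √(2m(E − V₀))/ℏ.
k = √(2 × 0.5 × 31.3) = 5.595.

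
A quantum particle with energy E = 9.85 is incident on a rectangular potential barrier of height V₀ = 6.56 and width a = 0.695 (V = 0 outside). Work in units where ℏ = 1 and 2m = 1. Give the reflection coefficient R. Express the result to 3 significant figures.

R = 0.231

Above the barrier the interior wavenumber is k₂ = √(2m(E − V₀))/ℏ = 1.814, giving phase k₂a = 1.261.
Matching at both interfaces gives T⁻¹ = 1 + V₀² sin²(k₂a) / [4E(E − V₀)] = 1.301, hence T = 0.769.
R = 1 − T = 0.231.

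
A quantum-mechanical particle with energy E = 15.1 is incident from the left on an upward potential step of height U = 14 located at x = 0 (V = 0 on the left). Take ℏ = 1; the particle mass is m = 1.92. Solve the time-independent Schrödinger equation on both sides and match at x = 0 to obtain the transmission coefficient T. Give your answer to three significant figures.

T = 0.669

On each side the TISE gives plane waves with k = √(2m(E − V))/ℏ: k₁ = √(2·1.92·15.1) = 7.615, k₂ = √(2·1.92·1.1) = 2.055.
Continuity of ψ and ψ′ at the step yields the reflection amplitude r = (k₁ − k₂)/(k₁ + k₂) = 0.5749; thus R = |r|² = 0.3305, T = 0.6695.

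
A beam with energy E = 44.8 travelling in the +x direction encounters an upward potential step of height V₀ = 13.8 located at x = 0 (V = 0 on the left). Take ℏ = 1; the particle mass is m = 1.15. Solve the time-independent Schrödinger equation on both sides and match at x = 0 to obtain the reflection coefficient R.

On each side the TISE gives plane waves with k = √(2m(E − V))/ℏ: k₁ = √(2·1.15·44.8) = 10.15, k₂ = √(2·1.15·31) = 8.444.
Continuity of ψ and ψ′ at the step yields the reflection amplitude r = (k₁ − k₂)/(k₁ + k₂) = 0.09180; thus R = |r|² = 0.008427, T = 0.9916.

R = 0.00843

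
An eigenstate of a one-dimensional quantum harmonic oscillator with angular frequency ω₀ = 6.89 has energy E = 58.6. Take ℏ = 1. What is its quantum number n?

n = 8

Invert E_n = (n + ½)ℏω₀: n = E/ℏω₀ − ½ = 8.005, so n = 8.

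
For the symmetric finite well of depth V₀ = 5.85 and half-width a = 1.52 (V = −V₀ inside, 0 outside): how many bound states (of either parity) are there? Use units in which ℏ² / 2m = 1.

N = 3

Define the well-strength parameter z₀ = (a/ℏ)√(2mV₀) = 1.52 × √(2·0.5·5.85) = 3.676.
A new bound state (alternating even/odd) appears each time z₀ passes a multiple of π/2, so N = ⌊2z₀/π⌋ + 1 = ⌊2.340⌋ + 1 = 3.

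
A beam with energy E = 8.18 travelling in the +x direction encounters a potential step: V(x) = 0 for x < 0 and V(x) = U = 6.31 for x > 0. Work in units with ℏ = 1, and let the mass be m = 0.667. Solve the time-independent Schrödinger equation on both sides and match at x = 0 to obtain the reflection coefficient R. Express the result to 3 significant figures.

On each side the TISE gives plane waves with k = √(2m(E − V))/ℏ: k₁ = √(2·0.667·8.18) = 3.303, k₂ = √(2·0.667·1.87) = 1.579.
Matching ψ and ψ′ at x = 0 gives r = (k₁ − k₂)/(k₁ + k₂), so R = r² = 0.1247 and T = 1 − R = 0.8753.

R = 0.125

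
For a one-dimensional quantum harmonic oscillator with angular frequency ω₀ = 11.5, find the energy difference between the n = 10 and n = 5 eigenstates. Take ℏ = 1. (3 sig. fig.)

ΔE = 57.5

E_n = ℏω₀(n + ½), so ΔE = (10 − 5) ℏω₀ = 5 × 11.5 = 57.50.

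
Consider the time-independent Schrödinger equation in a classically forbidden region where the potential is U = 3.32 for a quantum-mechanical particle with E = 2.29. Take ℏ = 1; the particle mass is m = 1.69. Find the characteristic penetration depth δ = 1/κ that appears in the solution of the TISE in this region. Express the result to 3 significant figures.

Since E < U the TISE in this region is ψ'' = κ²ψ with κ = √(2m(U − E))/ℏ.
κ = √(2 × 1.69 × 1.03) = 1.866. The penetration depth is δ = 1/κ = 0.536.

δ = 0.536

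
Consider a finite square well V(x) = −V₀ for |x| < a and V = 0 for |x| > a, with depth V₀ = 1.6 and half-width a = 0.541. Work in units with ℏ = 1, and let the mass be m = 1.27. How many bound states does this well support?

The dimensionless depth is z₀ = a√(2mV₀)/ℏ = 0.541 × √(4.064) = 1.091.
The even/odd transcendental equations gain one root per π/2 in z₀, giving N = 1 + ⌊2z₀/π⌋ = 1 + ⌊0.6943⌋ = 1.

N = 1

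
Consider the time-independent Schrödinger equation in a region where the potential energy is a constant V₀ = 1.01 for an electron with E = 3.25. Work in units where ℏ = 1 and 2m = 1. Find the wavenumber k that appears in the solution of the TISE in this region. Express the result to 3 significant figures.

k = 1.50

With E > V₀ the solution is oscillatory, ψ ∝ e^{±ikx} with k = √(2m(E − V₀))/ℏ.
k = √(2 × 0.5 × 2.24) = 1.497.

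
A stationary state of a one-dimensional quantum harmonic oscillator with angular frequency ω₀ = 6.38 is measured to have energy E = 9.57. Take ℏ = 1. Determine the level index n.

n = 1

Invert E_n = (n + ½)ℏω₀: n = E/ℏω₀ − ½ = 1.000, so n = 1.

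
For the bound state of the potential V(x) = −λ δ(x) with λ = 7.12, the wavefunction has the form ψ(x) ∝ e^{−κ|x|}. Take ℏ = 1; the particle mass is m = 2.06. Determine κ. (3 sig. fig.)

κ = 14.7

Integrate −(ℏ²/2m)ψ'' − λδ(x)ψ = Eψ from −ε to +ε: the ψ'' term gives ψ'(0⁺) − ψ'(0⁻) and the δ term gives −(2mλ/ℏ²)ψ(0).
With ψ ∝ e^{−κ|x|} this yields −2κ = −2mλ/ℏ², so κ = mλ/ℏ² = 14.67.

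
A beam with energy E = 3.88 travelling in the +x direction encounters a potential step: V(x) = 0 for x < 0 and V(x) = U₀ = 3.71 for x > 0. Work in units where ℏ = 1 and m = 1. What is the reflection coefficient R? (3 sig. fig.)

The wavenumbers are k₁ = √(2mE)/ℏ = 2.786 on the left and k₂ = √(2m(E − U₀))/ℏ = 0.5831 on the right.
Continuity of ψ and ψ′ at the step yields the reflection amplitude r = (k₁ − k₂)/(k₁ + k₂) = 0.6538; thus R = |r|² = 0.4275, T = 0.5725.

R = 0.427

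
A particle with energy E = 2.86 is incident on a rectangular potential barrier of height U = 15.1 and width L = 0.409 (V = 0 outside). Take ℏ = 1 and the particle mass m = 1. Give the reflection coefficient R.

R = 0.957

Since E < U the interior solution is evanescent with decay constant κ = √(2m(U − E))/ℏ = 4.948.
κL = 2.024, sinh(κL) = 3.717.
The exact tunnelling result is T⁻¹ = 1 + U² sinh²(κL) / [4E(U − E)] = 23.49, so T = 0.0426.
R = 1 − T = 0.957.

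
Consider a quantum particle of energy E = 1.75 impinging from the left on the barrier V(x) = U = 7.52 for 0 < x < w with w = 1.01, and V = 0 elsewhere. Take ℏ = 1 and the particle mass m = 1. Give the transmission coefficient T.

Since E < U the interior solution is evanescent with decay constant κ = √(2m(U − E))/ℏ = 3.397.
κw = 3.431, sinh(κw) = 15.44.
The exact tunnelling result is T⁻¹ = 1 + U² sinh²(κw) / [4E(U − E)] = 334.7, so T = 0.00299.

T = 0.00299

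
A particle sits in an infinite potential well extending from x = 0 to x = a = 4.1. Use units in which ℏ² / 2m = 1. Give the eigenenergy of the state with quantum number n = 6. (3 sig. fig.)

The infinite-well eigenfunctions ψ_n = √(2/a) sin(nπx/a) vanish at both walls, giving E_n = n²π²ℏ²/(2ma²).
E_6 = 6² × π² / (2 × 0.5 × 4.1²) = 21.14.

E = 21.1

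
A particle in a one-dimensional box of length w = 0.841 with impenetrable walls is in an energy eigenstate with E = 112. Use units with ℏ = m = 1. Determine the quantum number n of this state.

From E_n = n²π²ℏ²/(2mw²) invert to n = √(2mw²E)/(πℏ).
n = (0.841/π) × √(2 × 1 × 112) = 4.007 → n = 4.

n = 4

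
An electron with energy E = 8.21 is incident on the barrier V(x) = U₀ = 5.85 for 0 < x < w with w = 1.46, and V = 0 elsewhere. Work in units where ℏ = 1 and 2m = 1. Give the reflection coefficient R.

Above the barrier the interior wavenumber is k₂ = √(2m(E − U₀))/ℏ = 1.536, giving phase k₂w = 2.243.
Matching at both interfaces gives T⁻¹ = 1 + U₀² sin²(k₂w) / [4E(E − U₀)] = 1.270, hence T = 0.787.
R = 1 − T = 0.213.

R = 0.213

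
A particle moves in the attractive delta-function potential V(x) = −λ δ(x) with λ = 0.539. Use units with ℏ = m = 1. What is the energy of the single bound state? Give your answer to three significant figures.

E = -0.145

For x ≠ 0 the bound state is ψ ∝ e^{−κ|x|}; integrating the TISE across the delta gives the cusp condition 2κ = 2mλ/ℏ², so κ = 0.5390.
Then E = −ℏ²κ²/(2m) = −mλ²/(2ℏ²) = -0.1453.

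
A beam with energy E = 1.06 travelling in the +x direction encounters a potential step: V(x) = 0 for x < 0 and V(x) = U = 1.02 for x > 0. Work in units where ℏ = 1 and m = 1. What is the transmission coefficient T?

T = 0.545

The wavenumbers are k₁ = √(2mE)/ℏ = 1.456 on the left and k₂ = √(2m(E − U))/ℏ = 0.2828 on the right.
Continuity of ψ and ψ′ at the step yields the reflection amplitude r = (k₁ − k₂)/(k₁ + k₂) = 0.6747; thus R = |r|² = 0.4552, T = 0.5448.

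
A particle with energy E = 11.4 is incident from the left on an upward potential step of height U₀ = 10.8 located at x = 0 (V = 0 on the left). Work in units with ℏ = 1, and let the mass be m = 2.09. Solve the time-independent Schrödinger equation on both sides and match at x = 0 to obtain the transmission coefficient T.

The wavenumbers are k₁ = √(2mE)/ℏ = 6.903 on the left and k₂ = √(2m(E − U₀))/ℏ = 1.584 on the right.
Matching ψ and ψ′ at x = 0 gives r = (k₁ − k₂)/(k₁ + k₂), so R = r² = 0.3929 and T = 1 − R = 0.6071.

T = 0.607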